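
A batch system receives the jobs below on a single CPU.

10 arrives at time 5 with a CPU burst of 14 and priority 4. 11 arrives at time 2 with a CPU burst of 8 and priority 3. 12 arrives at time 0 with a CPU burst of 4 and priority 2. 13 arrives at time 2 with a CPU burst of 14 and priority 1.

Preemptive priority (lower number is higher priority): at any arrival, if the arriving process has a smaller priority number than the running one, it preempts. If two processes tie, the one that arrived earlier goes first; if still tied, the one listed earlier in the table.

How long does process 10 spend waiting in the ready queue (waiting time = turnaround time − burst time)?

21

Gantt: | 12 0-2 | 13 2-16 | 12 16-18 | 11 18-26 | 10 26-40 |
Completion: 10=40  11=26  12=18  13=16
Turnaround (C−A): 10=35  11=24  12=18  13=14
Waiting(10) = turnaround − burst = 35 − 14 = 21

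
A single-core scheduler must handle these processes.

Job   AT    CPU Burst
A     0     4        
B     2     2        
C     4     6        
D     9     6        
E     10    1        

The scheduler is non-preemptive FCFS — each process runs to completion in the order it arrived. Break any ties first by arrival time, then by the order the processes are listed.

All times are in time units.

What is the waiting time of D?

3

Schedule: | A 0-4 | B 4-6 | C 6-12 | D 12-18 | E 18-19 |
Completion: A=4  B=6  C=12  D=18  E=19
Turnaround (C−A): A=4  B=4  C=8  D=9  E=9
Waiting(D) = turnaround − burst = 9 − 6 = 3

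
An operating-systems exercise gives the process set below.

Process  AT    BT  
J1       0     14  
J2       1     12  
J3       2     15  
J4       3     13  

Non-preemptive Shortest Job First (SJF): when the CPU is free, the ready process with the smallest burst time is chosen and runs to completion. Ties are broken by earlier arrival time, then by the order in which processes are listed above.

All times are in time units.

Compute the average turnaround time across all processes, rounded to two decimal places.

Timeline: | J1 0-14 | J2 14-26 | J4 26-39 | J3 39-54 |
Completion: J1=14  J2=26  J3=54  J4=39
Turnaround (C−A): J1=14  J2=25  J3=52  J4=36
Turnaround times: J1=14, J2=25, J3=52, J4=36
Average turnaround = (14+25+52+36) / 4 = 127/4 = 31.75

31.75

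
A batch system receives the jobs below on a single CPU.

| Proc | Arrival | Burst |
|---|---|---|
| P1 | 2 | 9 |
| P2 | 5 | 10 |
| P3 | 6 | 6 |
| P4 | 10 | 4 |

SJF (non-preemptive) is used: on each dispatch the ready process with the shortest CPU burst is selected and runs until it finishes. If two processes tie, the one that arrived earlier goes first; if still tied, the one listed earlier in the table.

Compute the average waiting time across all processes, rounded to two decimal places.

6.50

Timeline: | idle 0-2 | P1 2-11 | P4 11-15 | P3 15-21 | P2 21-31 |
Completion: P1=11  P2=31  P3=21  P4=15
Turnaround (C−A): P1=9  P2=26  P3=15  P4=5
Waiting times: P1=0, P2=16, P3=9, P4=1
Average waiting = (0+16+9+1) / 4 = 26/4 = 6.50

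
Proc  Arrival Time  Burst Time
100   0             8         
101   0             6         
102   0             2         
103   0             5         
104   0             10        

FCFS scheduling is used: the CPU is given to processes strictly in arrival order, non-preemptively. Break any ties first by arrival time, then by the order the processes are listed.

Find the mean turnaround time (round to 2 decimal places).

18.00

Schedule: | 100 0-8 | 101 8-14 | 102 14-16 | 103 16-21 | 104 21-31 |
Completion: 100=8  101=14  102=16  103=21  104=31
Turnaround times: 100=8, 101=14, 102=16, 103=21, 104=31
Average turnaround = (8+14+16+21+31) / 5 = 90/5 = 18.00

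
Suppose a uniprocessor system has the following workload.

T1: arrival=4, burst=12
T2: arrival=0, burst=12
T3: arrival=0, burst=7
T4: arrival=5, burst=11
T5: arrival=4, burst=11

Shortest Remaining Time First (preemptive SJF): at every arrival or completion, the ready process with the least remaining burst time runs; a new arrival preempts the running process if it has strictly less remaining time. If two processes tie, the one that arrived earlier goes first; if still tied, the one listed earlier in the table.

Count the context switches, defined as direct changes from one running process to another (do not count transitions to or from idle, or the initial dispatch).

Schedule: | T3 0-7 | T5 7-18 | T4 18-29 | T2 29-41 | T1 41-53 |
Completion: T1=53  T2=41  T3=7  T4=29  T5=18
Turnaround (C−A): T1=49  T2=41  T3=7  T4=24  T5=14

4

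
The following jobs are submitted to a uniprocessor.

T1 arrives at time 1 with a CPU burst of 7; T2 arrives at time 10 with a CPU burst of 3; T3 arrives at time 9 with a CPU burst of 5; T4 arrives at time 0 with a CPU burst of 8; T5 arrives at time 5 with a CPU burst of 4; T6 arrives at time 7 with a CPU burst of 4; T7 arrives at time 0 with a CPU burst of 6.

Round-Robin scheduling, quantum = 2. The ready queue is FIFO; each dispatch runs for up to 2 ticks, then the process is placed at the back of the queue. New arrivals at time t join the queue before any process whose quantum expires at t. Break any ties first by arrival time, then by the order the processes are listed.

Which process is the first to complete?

T7

Gantt: | T4 0-2 | T7 2-4 | T1 4-6 | T4 6-8 | T7 8-10 | T5 10-12 | T1 12-14 | T6 14-16 | T4 16-18 | T3 18-20 | T2 20-22 | T7 22-24 | T5 24-26 | T1 26-28 | T6 28-30 | T4 30-32 | T3 32-34 | T2 34-35 | T1 35-36 | T3 36-37 |
Completion: T1=36  T2=35  T3=37  T4=32  T5=26  T6=30  T7=24
Finish order: T7 → T5 → T6 → T4 → T2 → T1 → T3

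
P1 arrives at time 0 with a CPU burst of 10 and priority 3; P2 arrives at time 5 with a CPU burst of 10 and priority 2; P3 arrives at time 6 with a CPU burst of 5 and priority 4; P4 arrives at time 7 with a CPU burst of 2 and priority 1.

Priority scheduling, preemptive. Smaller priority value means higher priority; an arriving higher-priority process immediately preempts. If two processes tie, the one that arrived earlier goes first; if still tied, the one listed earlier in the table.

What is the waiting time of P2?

Timeline: | P1 0-5 | P2 5-7 | P4 7-9 | P2 9-17 | P1 17-22 | P3 22-27 |
Completion: P1=22  P2=17  P3=27  P4=9
Waiting(P2) = turnaround − burst = 12 − 10 = 2

2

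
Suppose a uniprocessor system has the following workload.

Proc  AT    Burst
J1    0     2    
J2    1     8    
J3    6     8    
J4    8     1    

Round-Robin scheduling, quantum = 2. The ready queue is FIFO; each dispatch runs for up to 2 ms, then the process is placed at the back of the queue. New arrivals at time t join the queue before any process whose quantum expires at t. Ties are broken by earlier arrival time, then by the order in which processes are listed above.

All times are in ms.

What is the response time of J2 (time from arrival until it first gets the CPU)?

1

Gantt: | J1 0-2 | J2 2-6 | J3 6-8 | J2 8-10 | J4 10-11 | J3 11-13 | J2 13-15 | J3 15-19 |
Completion: J1=2  J2=15  J3=19  J4=11
Response(J2) = first start − arrival = 2 − 1 = 1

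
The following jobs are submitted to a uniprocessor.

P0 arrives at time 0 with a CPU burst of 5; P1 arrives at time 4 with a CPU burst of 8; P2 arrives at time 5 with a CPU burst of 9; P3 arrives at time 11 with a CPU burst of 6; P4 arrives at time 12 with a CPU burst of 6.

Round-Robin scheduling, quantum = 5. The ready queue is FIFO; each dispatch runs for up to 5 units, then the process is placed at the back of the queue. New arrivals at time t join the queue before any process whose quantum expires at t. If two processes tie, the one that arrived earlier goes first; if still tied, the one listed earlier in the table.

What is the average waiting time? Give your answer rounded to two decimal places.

Timeline: | P0 0-5 | P1 5-10 | P2 10-15 | P1 15-18 | P3 18-23 | P4 23-28 | P2 28-32 | P3 32-33 | P4 33-34 |
Completion: P0=5  P1=18  P2=32  P3=33  P4=34
Waiting times: P0=0, P1=6, P2=18, P3=16, P4=16
Average waiting = (0+6+18+16+16) / 5 = 56/5 = 11.20

11.20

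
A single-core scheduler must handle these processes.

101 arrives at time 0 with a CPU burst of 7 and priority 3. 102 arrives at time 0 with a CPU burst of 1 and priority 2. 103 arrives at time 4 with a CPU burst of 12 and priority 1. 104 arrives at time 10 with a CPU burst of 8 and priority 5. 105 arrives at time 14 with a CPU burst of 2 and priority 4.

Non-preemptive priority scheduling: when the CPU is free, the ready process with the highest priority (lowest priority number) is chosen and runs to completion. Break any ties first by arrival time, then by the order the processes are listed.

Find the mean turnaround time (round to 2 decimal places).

Gantt: | 102 0-1 | 101 1-8 | 103 8-20 | 105 20-22 | 104 22-30 |
Completion: 101=8  102=1  103=20  104=30  105=22
Turnaround (C−A): 101=8  102=1  103=16  104=20  105=8
Turnaround times: 101=8, 102=1, 103=16, 104=20, 105=8
Average turnaround = (8+1+16+20+8) / 5 = 53/5 = 10.60

10.60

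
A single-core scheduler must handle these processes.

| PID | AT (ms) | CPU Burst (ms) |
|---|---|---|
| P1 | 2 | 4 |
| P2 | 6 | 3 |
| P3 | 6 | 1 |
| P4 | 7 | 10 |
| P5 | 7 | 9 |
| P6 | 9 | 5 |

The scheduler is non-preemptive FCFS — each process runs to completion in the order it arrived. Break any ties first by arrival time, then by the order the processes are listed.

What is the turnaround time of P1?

4

Schedule: | idle 0-2 | P1 2-6 | P2 6-9 | P3 9-10 | P4 10-20 | P5 20-29 | P6 29-34 |
Completion: P1=6  P2=9  P3=10  P4=20  P5=29  P6=34
Turnaround(P1) = completion − arrival = 6 − 2 = 4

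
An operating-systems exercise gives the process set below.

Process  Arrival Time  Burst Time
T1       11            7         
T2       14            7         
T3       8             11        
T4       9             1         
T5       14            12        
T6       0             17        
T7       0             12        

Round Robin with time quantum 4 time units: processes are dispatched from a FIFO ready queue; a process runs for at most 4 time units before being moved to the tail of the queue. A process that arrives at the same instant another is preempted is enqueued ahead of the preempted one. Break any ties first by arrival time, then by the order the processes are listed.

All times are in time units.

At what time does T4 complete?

Schedule: | T6 0-4 | T7 4-8 | T6 8-12 | T3 12-16 | T7 16-20 | T4 20-21 | T1 21-25 | T6 25-29 | T2 29-33 | T5 33-37 | T3 37-41 | T7 41-45 | T1 45-48 | T6 48-52 | T2 52-55 | T5 55-59 | T3 59-62 | T6 62-63 | T5 63-67 |
Completion: T1=48  T2=55  T3=62  T4=21  T5=67  T6=63  T7=45
Turnaround (C−A): T1=37  T2=41  T3=54  T4=12  T5=53  T6=63  T7=45

21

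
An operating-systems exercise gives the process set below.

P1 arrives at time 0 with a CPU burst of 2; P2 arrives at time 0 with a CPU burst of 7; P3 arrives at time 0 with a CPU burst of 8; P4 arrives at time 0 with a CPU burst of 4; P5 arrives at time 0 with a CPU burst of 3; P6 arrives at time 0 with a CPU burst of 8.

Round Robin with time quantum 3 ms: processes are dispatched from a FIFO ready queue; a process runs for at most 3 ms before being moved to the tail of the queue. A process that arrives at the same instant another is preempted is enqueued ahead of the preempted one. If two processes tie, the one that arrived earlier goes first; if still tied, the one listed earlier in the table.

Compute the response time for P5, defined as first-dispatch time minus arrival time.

Timeline: | P1 0-2 | P2 2-5 | P3 5-8 | P4 8-11 | P5 11-14 | P6 14-17 | P2 17-20 | P3 20-23 | P4 23-24 | P6 24-27 | P2 27-28 | P3 28-30 | P6 30-32 |
Completion: P1=2  P2=28  P3=30  P4=24  P5=14  P6=32
Turnaround (C−A): P1=2  P2=28  P3=30  P4=24  P5=14  P6=32
Response(P5) = first start − arrival = 11 − 0 = 11

11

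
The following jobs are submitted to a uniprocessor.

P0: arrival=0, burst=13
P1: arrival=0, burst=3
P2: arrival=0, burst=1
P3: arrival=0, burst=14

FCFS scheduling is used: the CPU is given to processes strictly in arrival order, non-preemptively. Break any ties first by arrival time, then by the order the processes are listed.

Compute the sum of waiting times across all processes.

Gantt: | P0 0-13 | P1 13-16 | P2 16-17 | P3 17-31 |
Completion: P0=13  P1=16  P2=17  P3=31
Waiting = turnaround − burst: P0=0, P1=13, P2=16, P3=17
Total waiting = 0 + 13 + 16 + 17 = 46

46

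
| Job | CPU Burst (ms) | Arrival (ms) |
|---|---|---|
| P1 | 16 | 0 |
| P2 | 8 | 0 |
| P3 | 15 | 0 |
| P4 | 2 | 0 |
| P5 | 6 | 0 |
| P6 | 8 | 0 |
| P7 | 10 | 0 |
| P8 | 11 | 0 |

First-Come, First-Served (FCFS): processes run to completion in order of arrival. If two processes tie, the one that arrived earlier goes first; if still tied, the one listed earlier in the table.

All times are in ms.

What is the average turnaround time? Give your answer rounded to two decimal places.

Gantt: | P1 0-16 | P2 16-24 | P3 24-39 | P4 39-41 | P5 41-47 | P6 47-55 | P7 55-65 | P8 65-76 |
Completion: P1=16  P2=24  P3=39  P4=41  P5=47  P6=55  P7=65  P8=76
Turnaround times: P1=16, P2=24, P3=39, P4=41, P5=47, P6=55, P7=65, P8=76
Average turnaround = (16+24+39+41+47+55+65+76) / 8 = 363/8 = 45.38

45.38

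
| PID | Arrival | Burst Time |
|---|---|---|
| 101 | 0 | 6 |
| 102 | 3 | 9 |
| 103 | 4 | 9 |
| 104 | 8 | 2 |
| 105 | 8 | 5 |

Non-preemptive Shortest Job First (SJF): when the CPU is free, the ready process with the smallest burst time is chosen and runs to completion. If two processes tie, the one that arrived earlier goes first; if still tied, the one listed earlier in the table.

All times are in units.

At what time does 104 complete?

17

Schedule: | 101 0-6 | 102 6-15 | 104 15-17 | 105 17-22 | 103 22-31 |
Completion: 101=6  102=15  103=31  104=17  105=22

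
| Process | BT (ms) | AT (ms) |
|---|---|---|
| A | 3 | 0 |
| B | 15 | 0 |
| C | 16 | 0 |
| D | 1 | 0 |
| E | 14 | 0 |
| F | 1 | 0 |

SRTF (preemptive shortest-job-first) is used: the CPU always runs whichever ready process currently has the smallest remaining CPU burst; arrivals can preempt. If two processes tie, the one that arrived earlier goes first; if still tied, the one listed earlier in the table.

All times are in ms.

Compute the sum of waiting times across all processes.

61

Schedule: | D 0-1 | F 1-2 | A 2-5 | E 5-19 | B 19-34 | C 34-50 |
Completion: A=5  B=34  C=50  D=1  E=19  F=2
Waiting = turnaround − burst: A=2, B=19, C=34, D=0, E=5, F=1
Total waiting = 2 + 19 + 34 + 0 + 5 + 1 = 61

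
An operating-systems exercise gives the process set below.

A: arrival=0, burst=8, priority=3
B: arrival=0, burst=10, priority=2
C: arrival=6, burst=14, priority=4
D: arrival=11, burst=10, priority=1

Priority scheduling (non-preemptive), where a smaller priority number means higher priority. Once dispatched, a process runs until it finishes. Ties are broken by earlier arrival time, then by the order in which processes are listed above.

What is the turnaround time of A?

Timeline: | B 0-10 | A 10-18 | D 18-28 | C 28-42 |
Completion: A=18  B=10  C=42  D=28
Turnaround(A) = completion − arrival = 18 − 0 = 18

18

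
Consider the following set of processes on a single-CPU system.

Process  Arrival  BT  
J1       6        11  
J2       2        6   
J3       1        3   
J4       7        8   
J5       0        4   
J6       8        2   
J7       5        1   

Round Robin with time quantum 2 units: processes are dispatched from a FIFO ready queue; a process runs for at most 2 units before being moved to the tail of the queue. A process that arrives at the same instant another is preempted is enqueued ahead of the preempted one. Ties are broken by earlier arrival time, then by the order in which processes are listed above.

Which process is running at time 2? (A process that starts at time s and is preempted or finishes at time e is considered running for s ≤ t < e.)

Schedule: | J5 0-2 | J3 2-4 | J2 4-6 | J5 6-8 | J3 8-9 | J7 9-10 | J1 10-12 | J2 12-14 | J4 14-16 | J6 16-18 | J1 18-20 | J2 20-22 | J4 22-24 | J1 24-26 | J4 26-28 | J1 28-30 | J4 30-32 | J1 32-35 |
Completion: J1=35  J2=22  J3=9  J4=32  J5=8  J6=18  J7=10

J3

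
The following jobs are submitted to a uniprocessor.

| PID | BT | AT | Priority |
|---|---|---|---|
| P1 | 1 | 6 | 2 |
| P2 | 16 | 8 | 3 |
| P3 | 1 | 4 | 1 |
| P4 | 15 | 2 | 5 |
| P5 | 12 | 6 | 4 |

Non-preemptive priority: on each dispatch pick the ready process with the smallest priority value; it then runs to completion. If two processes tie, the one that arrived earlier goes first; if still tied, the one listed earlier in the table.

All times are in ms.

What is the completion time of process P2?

35

Schedule: | idle 0-2 | P4 2-17 | P3 17-18 | P1 18-19 | P2 19-35 | P5 35-47 |
Completion: P1=19  P2=35  P3=18  P4=17  P5=47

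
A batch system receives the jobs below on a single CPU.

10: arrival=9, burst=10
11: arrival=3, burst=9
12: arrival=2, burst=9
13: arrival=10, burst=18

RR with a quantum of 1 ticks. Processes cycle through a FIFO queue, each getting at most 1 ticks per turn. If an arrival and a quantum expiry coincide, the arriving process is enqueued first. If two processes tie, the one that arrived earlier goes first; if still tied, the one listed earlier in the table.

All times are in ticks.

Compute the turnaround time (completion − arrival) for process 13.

Timeline: | idle 0-2 | 12 2-3 | 11 3-4 | 12 4-5 | 11 5-6 | 12 6-7 | 11 7-8 | 12 8-9 | 11 9-10 | 10 10-11 | 12 11-12 | 13 12-13 | 11 13-14 | 10 14-15 | 12 15-16 | 13 16-17 | 11 17-18 | 10 18-19 | 12 19-20 | 13 20-21 | 11 21-22 | 10 22-23 | 12 23-24 | 13 24-25 | 11 25-26 | 10 26-27 | 12 27-28 | 13 28-29 | 11 29-30 | 10 30-31 | 13 31-32 | 10 32-33 | 13 33-34 | 10 34-35 | 13 35-36 | 10 36-37 | 13 37-38 | 10 38-39 | 13 39-48 |
Completion: 10=39  11=30  12=28  13=48
Turnaround(13) = completion − arrival = 48 − 10 = 38

38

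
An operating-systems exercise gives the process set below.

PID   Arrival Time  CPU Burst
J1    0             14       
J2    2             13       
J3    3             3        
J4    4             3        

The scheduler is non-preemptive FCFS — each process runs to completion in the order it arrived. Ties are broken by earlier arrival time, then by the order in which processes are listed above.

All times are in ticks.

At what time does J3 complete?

Timeline: | J1 0-14 | J2 14-27 | J3 27-30 | J4 30-33 |
Completion: J1=14  J2=27  J3=30  J4=33
Turnaround (C−A): J1=14  J2=25  J3=27  J4=29

30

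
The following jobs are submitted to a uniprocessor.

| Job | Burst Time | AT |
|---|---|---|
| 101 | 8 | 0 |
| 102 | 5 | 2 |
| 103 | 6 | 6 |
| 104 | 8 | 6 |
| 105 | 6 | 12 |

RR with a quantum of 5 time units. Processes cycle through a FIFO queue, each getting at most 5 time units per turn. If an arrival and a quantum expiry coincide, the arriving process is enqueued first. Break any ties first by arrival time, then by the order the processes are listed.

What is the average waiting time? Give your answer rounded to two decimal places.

Timeline: | 101 0-5 | 102 5-10 | 101 10-13 | 103 13-18 | 104 18-23 | 105 23-28 | 103 28-29 | 104 29-32 | 105 32-33 |
Completion: 101=13  102=10  103=29  104=32  105=33
Turnaround (C−A): 101=13  102=8  103=23  104=26  105=21
Waiting times: 101=5, 102=3, 103=17, 104=18, 105=15
Average waiting = (5+3+17+18+15) / 5 = 58/5 = 11.60

11.60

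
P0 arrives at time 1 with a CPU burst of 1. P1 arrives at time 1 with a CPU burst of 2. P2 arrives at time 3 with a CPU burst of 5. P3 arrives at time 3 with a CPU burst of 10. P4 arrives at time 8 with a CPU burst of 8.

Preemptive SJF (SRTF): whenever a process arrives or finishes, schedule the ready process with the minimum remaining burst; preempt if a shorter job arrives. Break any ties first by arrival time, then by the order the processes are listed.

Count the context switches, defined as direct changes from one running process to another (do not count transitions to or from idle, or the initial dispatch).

Timeline: | idle 0-1 | P0 1-2 | P1 2-4 | P2 4-9 | P4 9-17 | P3 17-27 |
Completion: P0=2  P1=4  P2=9  P3=27  P4=17

4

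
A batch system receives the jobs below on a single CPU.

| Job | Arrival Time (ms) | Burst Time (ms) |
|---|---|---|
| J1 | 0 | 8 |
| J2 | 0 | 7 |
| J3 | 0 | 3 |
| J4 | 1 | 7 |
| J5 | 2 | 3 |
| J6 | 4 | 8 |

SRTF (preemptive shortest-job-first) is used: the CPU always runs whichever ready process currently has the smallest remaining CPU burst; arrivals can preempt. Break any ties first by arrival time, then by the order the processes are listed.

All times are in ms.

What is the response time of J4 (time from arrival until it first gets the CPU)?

12

Timeline: | J3 0-3 | J5 3-6 | J2 6-13 | J4 13-20 | J1 20-28 | J6 28-36 |
Completion: J1=28  J2=13  J3=3  J4=20  J5=6  J6=36
Turnaround (C−A): J1=28  J2=13  J3=3  J4=19  J5=4  J6=32
Response(J4) = first start − arrival = 13 − 1 = 12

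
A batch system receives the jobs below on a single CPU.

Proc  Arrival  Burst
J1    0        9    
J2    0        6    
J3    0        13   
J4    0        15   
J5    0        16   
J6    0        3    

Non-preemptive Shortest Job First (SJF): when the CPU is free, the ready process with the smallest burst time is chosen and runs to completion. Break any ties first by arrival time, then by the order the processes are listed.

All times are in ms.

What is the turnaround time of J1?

Gantt: | J6 0-3 | J2 3-9 | J1 9-18 | J3 18-31 | J4 31-46 | J5 46-62 |
Completion: J1=18  J2=9  J3=31  J4=46  J5=62  J6=3
Turnaround (C−A): J1=18  J2=9  J3=31  J4=46  J5=62  J6=3
Turnaround(J1) = completion − arrival = 18 − 0 = 18

18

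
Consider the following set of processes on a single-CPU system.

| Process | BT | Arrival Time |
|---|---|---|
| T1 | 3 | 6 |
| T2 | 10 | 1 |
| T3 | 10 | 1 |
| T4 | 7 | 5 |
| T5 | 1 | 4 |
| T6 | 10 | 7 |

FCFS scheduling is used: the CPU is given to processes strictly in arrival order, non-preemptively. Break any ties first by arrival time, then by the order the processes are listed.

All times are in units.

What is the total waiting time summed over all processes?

Gantt: | idle 0-1 | T2 1-11 | T3 11-21 | T5 21-22 | T4 22-29 | T1 29-32 | T6 32-42 |
Completion: T1=32  T2=11  T3=21  T4=29  T5=22  T6=42
Turnaround (C−A): T1=26  T2=10  T3=20  T4=24  T5=18  T6=35
Waiting = turnaround − burst: T1=23, T2=0, T3=10, T4=17, T5=17, T6=25
Total waiting = 23 + 0 + 10 + 17 + 17 + 25 = 92

92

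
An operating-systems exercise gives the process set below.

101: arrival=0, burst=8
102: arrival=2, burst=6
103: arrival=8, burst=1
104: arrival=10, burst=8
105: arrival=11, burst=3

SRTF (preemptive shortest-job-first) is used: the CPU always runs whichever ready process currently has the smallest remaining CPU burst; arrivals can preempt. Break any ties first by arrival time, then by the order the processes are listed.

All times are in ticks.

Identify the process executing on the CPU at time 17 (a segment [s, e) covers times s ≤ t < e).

Gantt: | 101 0-8 | 103 8-9 | 102 9-11 | 105 11-14 | 102 14-18 | 104 18-26 |
Completion: 101=8  102=18  103=9  104=26  105=14

102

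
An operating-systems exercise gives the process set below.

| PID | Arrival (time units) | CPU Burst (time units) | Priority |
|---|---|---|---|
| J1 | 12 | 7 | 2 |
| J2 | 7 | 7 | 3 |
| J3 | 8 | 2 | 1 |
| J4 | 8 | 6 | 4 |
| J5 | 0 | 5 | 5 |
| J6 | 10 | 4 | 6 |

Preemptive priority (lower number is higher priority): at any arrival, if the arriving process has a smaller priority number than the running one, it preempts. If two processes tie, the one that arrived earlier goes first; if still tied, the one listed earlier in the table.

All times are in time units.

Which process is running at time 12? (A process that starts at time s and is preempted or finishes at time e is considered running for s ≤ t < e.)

Schedule: | J5 0-5 | idle 5-7 | J2 7-8 | J3 8-10 | J2 10-12 | J1 12-19 | J2 19-23 | J4 23-29 | J6 29-33 |
Completion: J1=19  J2=23  J3=10  J4=29  J5=5  J6=33
Turnaround (C−A): J1=7  J2=16  J3=2  J4=21  J5=5  J6=23

J1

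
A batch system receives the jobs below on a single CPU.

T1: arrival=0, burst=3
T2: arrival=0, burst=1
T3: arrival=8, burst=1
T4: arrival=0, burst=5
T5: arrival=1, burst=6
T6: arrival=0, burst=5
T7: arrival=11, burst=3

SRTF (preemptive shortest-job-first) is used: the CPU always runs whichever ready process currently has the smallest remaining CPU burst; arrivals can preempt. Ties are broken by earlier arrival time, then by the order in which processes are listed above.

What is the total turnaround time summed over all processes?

Timeline: | T2 0-1 | T1 1-4 | T4 4-9 | T3 9-10 | T6 10-11 | T7 11-14 | T6 14-18 | T5 18-24 |
Completion: T1=4  T2=1  T3=10  T4=9  T5=24  T6=18  T7=14
Turnaround = completion − arrival: T1=4, T2=1, T3=2, T4=9, T5=23, T6=18, T7=3
Total turnaround = 4 + 1 + 2 + 9 + 23 + 18 + 3 = 60

60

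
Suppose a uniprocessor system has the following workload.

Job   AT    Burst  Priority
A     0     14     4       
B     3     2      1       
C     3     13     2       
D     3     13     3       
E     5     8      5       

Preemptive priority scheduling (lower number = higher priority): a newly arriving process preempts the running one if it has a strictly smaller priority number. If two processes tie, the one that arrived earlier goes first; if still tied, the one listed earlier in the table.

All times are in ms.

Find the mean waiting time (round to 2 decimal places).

Timeline: | A 0-3 | B 3-5 | C 5-18 | D 18-31 | A 31-42 | E 42-50 |
Completion: A=42  B=5  C=18  D=31  E=50
Turnaround (C−A): A=42  B=2  C=15  D=28  E=45
Waiting times: A=28, B=0, C=2, D=15, E=37
Average waiting = (28+0+2+15+37) / 5 = 82/5 = 16.40

16.40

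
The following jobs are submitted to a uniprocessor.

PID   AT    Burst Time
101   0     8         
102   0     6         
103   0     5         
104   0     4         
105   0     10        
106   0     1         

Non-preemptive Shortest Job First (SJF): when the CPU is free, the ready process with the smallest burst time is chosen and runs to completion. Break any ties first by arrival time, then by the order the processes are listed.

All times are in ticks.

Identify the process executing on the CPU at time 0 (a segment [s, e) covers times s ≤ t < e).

Gantt: | 106 0-1 | 104 1-5 | 103 5-10 | 102 10-16 | 101 16-24 | 105 24-34 |
Completion: 101=24  102=16  103=10  104=5  105=34  106=1
Turnaround (C−A): 101=24  102=16  103=10  104=5  105=34  106=1

106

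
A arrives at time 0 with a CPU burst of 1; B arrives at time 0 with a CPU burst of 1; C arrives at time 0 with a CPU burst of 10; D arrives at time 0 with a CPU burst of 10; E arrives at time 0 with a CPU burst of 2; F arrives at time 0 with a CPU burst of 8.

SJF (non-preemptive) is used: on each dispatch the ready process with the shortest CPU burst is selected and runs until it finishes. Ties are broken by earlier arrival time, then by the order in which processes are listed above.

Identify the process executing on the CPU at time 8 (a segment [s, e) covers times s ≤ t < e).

F

Gantt: | A 0-1 | B 1-2 | E 2-4 | F 4-12 | C 12-22 | D 22-32 |
Completion: A=1  B=2  C=22  D=32  E=4  F=12
Turnaround (C−A): A=1  B=2  C=22  D=32  E=4  F=12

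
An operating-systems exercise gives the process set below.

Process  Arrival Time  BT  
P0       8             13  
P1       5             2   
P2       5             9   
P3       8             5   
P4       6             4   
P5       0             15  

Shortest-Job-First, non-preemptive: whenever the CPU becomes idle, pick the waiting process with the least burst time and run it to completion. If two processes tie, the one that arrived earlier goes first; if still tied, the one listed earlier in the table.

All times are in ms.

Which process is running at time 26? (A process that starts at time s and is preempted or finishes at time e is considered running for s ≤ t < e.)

Gantt: | P5 0-15 | P1 15-17 | P4 17-21 | P3 21-26 | P2 26-35 | P0 35-48 |
Completion: P0=48  P1=17  P2=35  P3=26  P4=21  P5=15
Turnaround (C−A): P0=40  P1=12  P2=30  P3=18  P4=15  P5=15

P2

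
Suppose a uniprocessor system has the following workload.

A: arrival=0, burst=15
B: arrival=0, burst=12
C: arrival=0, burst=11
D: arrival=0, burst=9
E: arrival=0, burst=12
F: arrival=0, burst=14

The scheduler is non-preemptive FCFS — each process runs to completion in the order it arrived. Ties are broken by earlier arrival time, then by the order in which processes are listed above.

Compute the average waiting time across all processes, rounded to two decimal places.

31.00

Schedule: | A 0-15 | B 15-27 | C 27-38 | D 38-47 | E 47-59 | F 59-73 |
Completion: A=15  B=27  C=38  D=47  E=59  F=73
Waiting times: A=0, B=15, C=27, D=38, E=47, F=59
Average waiting = (0+15+27+38+47+59) / 6 = 186/6 = 31.00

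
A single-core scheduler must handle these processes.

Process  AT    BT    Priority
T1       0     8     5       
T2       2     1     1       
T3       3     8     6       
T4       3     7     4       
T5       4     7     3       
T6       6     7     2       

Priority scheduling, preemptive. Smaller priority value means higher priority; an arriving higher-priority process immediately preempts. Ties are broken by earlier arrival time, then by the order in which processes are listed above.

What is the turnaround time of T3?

35

Gantt: | T1 0-2 | T2 2-3 | T4 3-4 | T5 4-6 | T6 6-13 | T5 13-18 | T4 18-24 | T1 24-30 | T3 30-38 |
Completion: T1=30  T2=3  T3=38  T4=24  T5=18  T6=13
Turnaround (C−A): T1=30  T2=1  T3=35  T4=21  T5=14  T6=7
Turnaround(T3) = completion − arrival = 38 − 3 = 35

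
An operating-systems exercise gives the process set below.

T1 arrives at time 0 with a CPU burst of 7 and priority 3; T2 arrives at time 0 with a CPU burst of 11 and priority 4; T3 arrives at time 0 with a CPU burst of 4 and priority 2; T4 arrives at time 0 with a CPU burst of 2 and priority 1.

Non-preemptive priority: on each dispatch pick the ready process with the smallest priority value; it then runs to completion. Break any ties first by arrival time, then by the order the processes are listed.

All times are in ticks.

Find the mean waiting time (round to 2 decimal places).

5.25

Schedule: | T4 0-2 | T3 2-6 | T1 6-13 | T2 13-24 |
Completion: T1=13  T2=24  T3=6  T4=2
Turnaround (C−A): T1=13  T2=24  T3=6  T4=2
Waiting times: T1=6, T2=13, T3=2, T4=0
Average waiting = (6+13+2+0) / 4 = 21/4 = 5.25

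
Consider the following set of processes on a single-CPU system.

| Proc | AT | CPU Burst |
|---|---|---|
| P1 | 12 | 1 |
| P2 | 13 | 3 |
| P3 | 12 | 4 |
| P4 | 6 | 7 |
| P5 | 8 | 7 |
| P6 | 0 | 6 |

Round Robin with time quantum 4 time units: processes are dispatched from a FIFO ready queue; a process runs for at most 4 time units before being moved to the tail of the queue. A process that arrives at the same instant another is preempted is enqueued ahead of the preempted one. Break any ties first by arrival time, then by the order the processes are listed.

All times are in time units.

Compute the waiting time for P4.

Timeline: | P6 0-6 | P4 6-10 | P5 10-14 | P4 14-17 | P1 17-18 | P3 18-22 | P2 22-25 | P5 25-28 |
Completion: P1=18  P2=25  P3=22  P4=17  P5=28  P6=6
Turnaround (C−A): P1=6  P2=12  P3=10  P4=11  P5=20  P6=6
Waiting(P4) = turnaround − burst = 11 − 7 = 4

4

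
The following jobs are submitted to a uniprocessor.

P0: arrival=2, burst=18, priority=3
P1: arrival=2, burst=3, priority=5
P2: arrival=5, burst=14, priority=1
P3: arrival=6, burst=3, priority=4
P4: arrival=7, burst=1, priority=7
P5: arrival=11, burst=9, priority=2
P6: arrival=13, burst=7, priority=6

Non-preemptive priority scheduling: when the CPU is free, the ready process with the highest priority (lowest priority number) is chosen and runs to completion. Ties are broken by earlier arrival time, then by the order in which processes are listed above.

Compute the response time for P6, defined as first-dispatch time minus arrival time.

Gantt: | idle 0-2 | P0 2-20 | P2 20-34 | P5 34-43 | P3 43-46 | P1 46-49 | P6 49-56 | P4 56-57 |
Completion: P0=20  P1=49  P2=34  P3=46  P4=57  P5=43  P6=56
Turnaround (C−A): P0=18  P1=47  P2=29  P3=40  P4=50  P5=32  P6=43
Response(P6) = first start − arrival = 49 − 13 = 36

36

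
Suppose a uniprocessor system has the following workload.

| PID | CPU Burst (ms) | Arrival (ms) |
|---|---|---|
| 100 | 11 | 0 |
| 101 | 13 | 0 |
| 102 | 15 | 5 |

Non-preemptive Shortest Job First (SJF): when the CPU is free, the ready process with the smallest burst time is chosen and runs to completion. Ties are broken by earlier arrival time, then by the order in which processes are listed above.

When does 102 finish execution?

Schedule: | 100 0-11 | 101 11-24 | 102 24-39 |
Completion: 100=11  101=24  102=39
Turnaround (C−A): 100=11  101=24  102=34

39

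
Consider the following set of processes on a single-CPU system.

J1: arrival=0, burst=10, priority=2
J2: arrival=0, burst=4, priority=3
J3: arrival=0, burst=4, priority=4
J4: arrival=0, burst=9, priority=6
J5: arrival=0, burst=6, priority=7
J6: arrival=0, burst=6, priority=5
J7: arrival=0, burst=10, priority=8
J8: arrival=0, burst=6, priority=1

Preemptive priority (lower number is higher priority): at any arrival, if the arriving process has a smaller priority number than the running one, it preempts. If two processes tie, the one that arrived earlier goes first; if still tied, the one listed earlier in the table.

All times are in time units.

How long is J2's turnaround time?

Schedule: | J8 0-6 | J1 6-16 | J2 16-20 | J3 20-24 | J6 24-30 | J4 30-39 | J5 39-45 | J7 45-55 |
Completion: J1=16  J2=20  J3=24  J4=39  J5=45  J6=30  J7=55  J8=6
Turnaround(J2) = completion − arrival = 20 − 0 = 20

20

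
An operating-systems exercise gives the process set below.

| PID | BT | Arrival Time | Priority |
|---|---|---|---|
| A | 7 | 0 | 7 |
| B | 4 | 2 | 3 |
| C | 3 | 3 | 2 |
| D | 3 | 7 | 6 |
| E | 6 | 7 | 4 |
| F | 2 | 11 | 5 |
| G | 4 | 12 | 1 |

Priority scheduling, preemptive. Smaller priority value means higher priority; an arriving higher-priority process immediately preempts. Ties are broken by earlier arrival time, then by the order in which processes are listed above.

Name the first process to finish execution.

Schedule: | A 0-2 | B 2-3 | C 3-6 | B 6-9 | E 9-12 | G 12-16 | E 16-19 | F 19-21 | D 21-24 | A 24-29 |
Completion: A=29  B=9  C=6  D=24  E=19  F=21  G=16
Turnaround (C−A): A=29  B=7  C=3  D=17  E=12  F=10  G=4
Finish order: C → B → G → E → F → D → A

C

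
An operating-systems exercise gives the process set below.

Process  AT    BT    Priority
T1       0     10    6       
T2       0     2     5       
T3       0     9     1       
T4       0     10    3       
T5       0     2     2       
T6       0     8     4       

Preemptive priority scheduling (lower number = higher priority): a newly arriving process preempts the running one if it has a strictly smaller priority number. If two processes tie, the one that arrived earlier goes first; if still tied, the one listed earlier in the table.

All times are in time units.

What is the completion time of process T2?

Schedule: | T3 0-9 | T5 9-11 | T4 11-21 | T6 21-29 | T2 29-31 | T1 31-41 |
Completion: T1=41  T2=31  T3=9  T4=21  T5=11  T6=29
Turnaround (C−A): T1=41  T2=31  T3=9  T4=21  T5=11  T6=29

31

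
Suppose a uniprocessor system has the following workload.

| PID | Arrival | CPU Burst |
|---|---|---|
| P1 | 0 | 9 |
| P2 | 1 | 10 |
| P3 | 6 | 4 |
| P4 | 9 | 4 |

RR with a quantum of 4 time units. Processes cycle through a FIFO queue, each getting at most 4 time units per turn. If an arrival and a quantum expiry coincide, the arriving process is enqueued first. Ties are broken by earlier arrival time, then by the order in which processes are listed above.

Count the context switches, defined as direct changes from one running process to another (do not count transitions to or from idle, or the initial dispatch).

7

Schedule: | P1 0-4 | P2 4-8 | P1 8-12 | P3 12-16 | P2 16-20 | P4 20-24 | P1 24-25 | P2 25-27 |
Completion: P1=25  P2=27  P3=16  P4=24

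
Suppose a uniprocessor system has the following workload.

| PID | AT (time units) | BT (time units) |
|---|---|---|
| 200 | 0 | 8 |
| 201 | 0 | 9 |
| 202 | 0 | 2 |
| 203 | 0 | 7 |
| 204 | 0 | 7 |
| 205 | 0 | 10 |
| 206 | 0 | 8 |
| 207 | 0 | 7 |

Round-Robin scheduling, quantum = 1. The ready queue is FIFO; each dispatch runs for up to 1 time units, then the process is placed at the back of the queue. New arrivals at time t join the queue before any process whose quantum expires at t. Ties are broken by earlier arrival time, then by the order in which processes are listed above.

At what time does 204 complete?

Schedule: | 200 0-1 | 201 1-2 | 202 2-3 | 203 3-4 | 204 4-5 | 205 5-6 | 206 6-7 | 207 7-8 | 200 8-9 | 201 9-10 | 202 10-11 | 203 11-12 | 204 12-13 | 205 13-14 | 206 14-15 | 207 15-16 | 200 16-17 | 201 17-18 | 203 18-19 | 204 19-20 | 205 20-21 | 206 21-22 | 207 22-23 | 200 23-24 | 201 24-25 | 203 25-26 | 204 26-27 | 205 27-28 | 206 28-29 | 207 29-30 | 200 30-31 | 201 31-32 | 203 32-33 | 204 33-34 | 205 34-35 | 206 35-36 | 207 36-37 | 200 37-38 | 201 38-39 | 203 39-40 | 204 40-41 | 205 41-42 | 206 42-43 | 207 43-44 | 200 44-45 | 201 45-46 | 203 46-47 | 204 47-48 | 205 48-49 | 206 49-50 | 207 50-51 | 200 51-52 | 201 52-53 | 205 53-54 | 206 54-55 | 201 55-56 | 205 56-58 |
Completion: 200=52  201=56  202=11  203=47  204=48  205=58  206=55  207=51

48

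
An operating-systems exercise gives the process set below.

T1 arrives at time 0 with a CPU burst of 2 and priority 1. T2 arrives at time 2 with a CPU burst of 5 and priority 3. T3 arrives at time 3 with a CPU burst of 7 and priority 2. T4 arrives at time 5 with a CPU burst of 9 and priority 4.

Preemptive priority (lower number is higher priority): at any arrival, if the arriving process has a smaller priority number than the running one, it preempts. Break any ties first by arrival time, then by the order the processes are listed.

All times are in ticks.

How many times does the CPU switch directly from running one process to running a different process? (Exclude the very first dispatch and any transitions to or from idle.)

4

Schedule: | T1 0-2 | T2 2-3 | T3 3-10 | T2 10-14 | T4 14-23 |
Completion: T1=2  T2=14  T3=10  T4=23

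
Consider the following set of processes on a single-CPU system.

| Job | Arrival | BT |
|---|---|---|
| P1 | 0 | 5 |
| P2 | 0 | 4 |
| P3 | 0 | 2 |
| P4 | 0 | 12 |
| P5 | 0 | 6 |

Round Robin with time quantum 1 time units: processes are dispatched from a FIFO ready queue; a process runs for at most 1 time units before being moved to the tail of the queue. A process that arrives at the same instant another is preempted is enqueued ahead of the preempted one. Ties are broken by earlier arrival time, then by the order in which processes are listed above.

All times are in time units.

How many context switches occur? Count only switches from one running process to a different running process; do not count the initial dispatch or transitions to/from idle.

Schedule: | P1 0-1 | P2 1-2 | P3 2-3 | P4 3-4 | P5 4-5 | P1 5-6 | P2 6-7 | P3 7-8 | P4 8-9 | P5 9-10 | P1 10-11 | P2 11-12 | P4 12-13 | P5 13-14 | P1 14-15 | P2 15-16 | P4 16-17 | P5 17-18 | P1 18-19 | P4 19-20 | P5 20-21 | P4 21-22 | P5 22-23 | P4 23-29 |
Completion: P1=19  P2=16  P3=8  P4=29  P5=23

23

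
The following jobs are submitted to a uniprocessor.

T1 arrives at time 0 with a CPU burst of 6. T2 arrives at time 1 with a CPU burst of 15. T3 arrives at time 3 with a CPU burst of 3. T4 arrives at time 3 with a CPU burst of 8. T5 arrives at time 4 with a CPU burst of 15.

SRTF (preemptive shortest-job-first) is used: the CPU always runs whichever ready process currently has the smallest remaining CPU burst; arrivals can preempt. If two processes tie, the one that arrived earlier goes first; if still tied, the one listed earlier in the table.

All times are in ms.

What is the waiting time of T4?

Timeline: | T1 0-6 | T3 6-9 | T4 9-17 | T2 17-32 | T5 32-47 |
Completion: T1=6  T2=32  T3=9  T4=17  T5=47
Waiting(T4) = turnaround − burst = 14 − 8 = 6

6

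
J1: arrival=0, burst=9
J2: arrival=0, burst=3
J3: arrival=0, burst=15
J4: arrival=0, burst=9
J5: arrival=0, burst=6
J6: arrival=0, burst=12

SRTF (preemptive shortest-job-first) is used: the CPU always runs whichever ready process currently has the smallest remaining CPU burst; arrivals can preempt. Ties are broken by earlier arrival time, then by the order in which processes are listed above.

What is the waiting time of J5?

3

Schedule: | J2 0-3 | J5 3-9 | J1 9-18 | J4 18-27 | J6 27-39 | J3 39-54 |
Completion: J1=18  J2=3  J3=54  J4=27  J5=9  J6=39
Waiting(J5) = turnaround − burst = 9 − 6 = 3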